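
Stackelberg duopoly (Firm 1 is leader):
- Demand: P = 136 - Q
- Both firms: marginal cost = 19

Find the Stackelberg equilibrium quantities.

q₁* (leader) = 58.5, q₂* (follower) = 29.25

Work:
Follower's reaction: q₂ = (a - c - q₁)/2
Leader substitutes: π₁ = q₁·(a - q₁ - (a-c-q₁)/2 - c)
FOC: q₁* = (136 - 19)/2 = 58.50
Then: q₂* = (136 - 19 - 58.5)/2 = 29.25
Leader has first-mover advantage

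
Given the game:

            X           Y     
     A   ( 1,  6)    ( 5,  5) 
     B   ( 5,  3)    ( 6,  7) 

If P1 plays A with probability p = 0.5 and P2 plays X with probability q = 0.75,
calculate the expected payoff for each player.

E[P1] = 3.625, E[P2] = 4.875

Work:
E[P1] = p·q·π₁(A,X) + p·(1-q)·π₁(A,Y) + (1-p)·q·π₁(B,X) + (1-p)·(1-q)·π₁(B,Y)
= 0.5·0.75·1 + 0.5·0.25·5 + 0.5·0.75·5 + 0.5·0.25·6
= 3.625

E[P2] = 4.875 (similar calculation)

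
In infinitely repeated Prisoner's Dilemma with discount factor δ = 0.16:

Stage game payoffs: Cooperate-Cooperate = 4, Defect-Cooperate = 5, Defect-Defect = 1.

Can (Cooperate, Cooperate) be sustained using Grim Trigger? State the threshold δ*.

δ* = 0.25; since δ = 0.16 < 0.25, cooperation cannot be sustained

Work:
For Grim Trigger:
Cooperate forever: 4/(1-δ)
Defect then punished: 5 + 1·δ/(1-δ)
Need: 4/(1-δ) ≥ 5 + 1·δ/(1-δ)
Solving: δ ≥ (T-R)/(T-P) = (5-4)/(5-1) = 0.25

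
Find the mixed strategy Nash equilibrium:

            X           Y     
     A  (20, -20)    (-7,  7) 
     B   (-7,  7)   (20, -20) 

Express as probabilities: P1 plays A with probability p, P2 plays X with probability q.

p = 0.5, q = 0.5

Work:
Find probabilities that make opponent indifferent:
P2 chooses q to make P1 indifferent between A and B
P1 chooses p to make P2 indifferent between X and Y
Mixed NE: P1 plays (A: 0.5, B: 0.5), P2 plays (X: 0.5, Y: 0.5)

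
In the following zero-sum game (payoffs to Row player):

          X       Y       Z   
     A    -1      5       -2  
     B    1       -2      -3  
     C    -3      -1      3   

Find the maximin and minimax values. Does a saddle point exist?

Maximin = -2, Minimax = 1, Saddle: False

Work:
Row minimums: [-2, -3, -3] → maximin = -2
Column maximums: [1, 5, 3] → minimax = 1
No saddle point (maximin ≠ minimax). Mixed strategy needed.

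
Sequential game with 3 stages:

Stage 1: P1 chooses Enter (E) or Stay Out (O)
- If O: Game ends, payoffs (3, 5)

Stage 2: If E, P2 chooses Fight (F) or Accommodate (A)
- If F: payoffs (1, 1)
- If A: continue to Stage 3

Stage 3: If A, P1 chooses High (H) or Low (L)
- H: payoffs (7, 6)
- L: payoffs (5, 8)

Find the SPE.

SPE: (E, A, H); Outcome (7, 6)

Work:
Stage 3: P1 chooses H (7 vs 5)
Stage 2: P2: F->1, A->6 (anticipating H). Choose A
Stage 1: P1: O->3, E->7 (anticipating A, H). Choose E
SPE path: E -> A -> H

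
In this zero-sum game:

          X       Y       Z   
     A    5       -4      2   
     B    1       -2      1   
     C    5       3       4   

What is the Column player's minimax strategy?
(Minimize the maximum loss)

Column should play Y, value = 3

Work:
Column player minimizes Row's maximum payoff:
Column X: max payoff to Row = 5
Column Y: max payoff to Row = 3
Column Z: max payoff to Row = 4
Minimum is 3, achieved by column Y.
Minimax strategy: Y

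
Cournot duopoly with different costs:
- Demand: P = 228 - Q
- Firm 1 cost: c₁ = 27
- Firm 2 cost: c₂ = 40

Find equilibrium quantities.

q₁* = 71.33, q₂* = 58.33

Work:
Reaction: q₁ = (228 - 27 - q₂)/2
Reaction: q₂ = (228 - 40 - q₁)/2
Solve simultaneously:
q₁* = (228 - 2×27 + 40)/3 = 71.33
q₂* = (228 - 2×40 + 27)/3 = 58.33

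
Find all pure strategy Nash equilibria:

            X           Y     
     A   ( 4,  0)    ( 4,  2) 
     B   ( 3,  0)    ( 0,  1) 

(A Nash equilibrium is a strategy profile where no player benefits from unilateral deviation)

Nash equilibrium: (A, Y)

Work:
Best responses:
  P1 vs X: payoffs [4, 3] → best response A (payoff 4)
  P1 vs Y: payoffs [4, 0] → best response A (payoff 4)
  P2 vs A: payoffs [0, 2] → best response Y (payoff 2)
  P2 vs B: payoffs [0, 1] → best response Y (payoff 1)
Mutual best responses: (A,Y) → Nash equilibria.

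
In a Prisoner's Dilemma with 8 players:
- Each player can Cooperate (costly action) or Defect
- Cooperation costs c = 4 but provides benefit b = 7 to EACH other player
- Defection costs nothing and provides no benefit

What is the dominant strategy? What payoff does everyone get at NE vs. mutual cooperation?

Dominant: Defect; NE payoff = 0; Coop payoff = 45

Work:
Defect dominates (saves cost c = 4, benefit to others is external)
NE: All defect → everyone gets 0
If all cooperate: each receives (7)×7 - 4 = 45
Social dilemma: 45 > 0 but NE gives 0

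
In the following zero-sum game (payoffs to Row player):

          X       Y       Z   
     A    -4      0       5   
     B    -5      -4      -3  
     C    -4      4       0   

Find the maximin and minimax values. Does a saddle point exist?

Maximin = -4, Minimax = -4, Saddle: True

Work:
Row minimums: [-4, -5, -4] → maximin = -4
Column maximums: [-4, 4, 5] → minimax = -4
Saddle point exists! Game value = -4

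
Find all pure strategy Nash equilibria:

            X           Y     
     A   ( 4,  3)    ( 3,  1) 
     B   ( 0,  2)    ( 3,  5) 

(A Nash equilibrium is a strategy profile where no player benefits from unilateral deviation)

Nash equilibrium: (A, X), (B, Y)

Work:
Best responses:
  P1 vs X: payoffs [4, 0] → best response A (payoff 4)
  P1 vs Y: payoffs [3, 3] → best response A/B (payoff 3)
  P2 vs A: payoffs [3, 1] → best response X (payoff 3)
  P2 vs B: payoffs [2, 5] → best response Y (payoff 5)
Mutual best responses: (A,X), (B,Y) → Nash equilibria.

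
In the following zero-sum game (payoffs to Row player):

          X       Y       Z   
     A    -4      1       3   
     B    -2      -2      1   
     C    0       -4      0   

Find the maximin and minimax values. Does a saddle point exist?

Maximin = -2, Minimax = 0, Saddle: False

Work:
Row minimums: [-4, -2, -4] → maximin = -2
Column maximums: [0, 1, 3] → minimax = 0
No saddle point (maximin ≠ minimax). Mixed strategy needed.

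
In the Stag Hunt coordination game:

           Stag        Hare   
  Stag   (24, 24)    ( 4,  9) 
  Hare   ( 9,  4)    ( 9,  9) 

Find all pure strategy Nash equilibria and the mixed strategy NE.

Pure NE: (Stag, Stag) and (Hare, Hare); Mixed NE: p = 0.25, q = 0.25

Work:
Check pure NE:
(Stag, Stag): (24, 24) - no unilateral deviation beneficial
(Hare, Hare): (9, 9) - no unilateral deviation beneficial
Mixed NE: P1 plays Stag with p = 0.25, P2 plays Stag with q = 0.25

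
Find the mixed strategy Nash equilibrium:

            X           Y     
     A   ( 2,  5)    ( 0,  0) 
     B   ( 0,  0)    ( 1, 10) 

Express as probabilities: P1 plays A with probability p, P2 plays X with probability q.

p = 0.6667, q = 0.3333

Work:
Find probabilities that make opponent indifferent:
P2 chooses q to make P1 indifferent between A and B
P1 chooses p to make P2 indifferent between X and Y
Mixed NE: P1 plays (A: 0.6667, B: 0.3333), P2 plays (X: 0.3333, Y: 0.6667)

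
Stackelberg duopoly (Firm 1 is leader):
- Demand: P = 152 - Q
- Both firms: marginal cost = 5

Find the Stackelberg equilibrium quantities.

q₁* (leader) = 73.5, q₂* (follower) = 36.75

Work:
Follower's reaction: q₂ = (a - c - q₁)/2
Leader substitutes: π₁ = q₁·(a - q₁ - (a-c-q₁)/2 - c)
FOC: q₁* = (152 - 5)/2 = 73.50
Then: q₂* = (152 - 5 - 73.5)/2 = 36.75
Leader has first-mover advantage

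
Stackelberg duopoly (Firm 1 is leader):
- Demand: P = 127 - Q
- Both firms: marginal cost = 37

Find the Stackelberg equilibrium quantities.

q₁* (leader) = 45.0, q₂* (follower) = 22.5

Work:
Follower's reaction: q₂ = (a - c - q₁)/2
Leader substitutes: π₁ = q₁·(a - q₁ - (a-c-q₁)/2 - c)
FOC: q₁* = (127 - 37)/2 = 45.00
Then: q₂* = (127 - 37 - 45.0)/2 = 22.50
Leader has first-mover advantage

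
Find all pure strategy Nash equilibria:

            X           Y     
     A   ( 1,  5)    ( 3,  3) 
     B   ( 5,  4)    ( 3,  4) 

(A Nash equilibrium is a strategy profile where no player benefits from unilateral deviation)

Nash equilibrium: (B, X), (B, Y)

Work:
Best responses:
  P1 vs X: payoffs [1, 5] → best response B (payoff 5)
  P1 vs Y: payoffs [3, 3] → best response A/B (payoff 3)
  P2 vs A: payoffs [5, 3] → best response X (payoff 5)
  P2 vs B: payoffs [4, 4] → best response X/Y (payoff 4)
Mutual best responses: (B,X), (B,Y) → Nash equilibria.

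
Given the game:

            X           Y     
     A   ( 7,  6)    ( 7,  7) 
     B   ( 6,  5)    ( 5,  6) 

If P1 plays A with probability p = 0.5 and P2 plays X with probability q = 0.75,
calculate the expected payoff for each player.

E[P1] = 6.375, E[P2] = 5.75

Work:
E[P1] = p·q·π₁(A,X) + p·(1-q)·π₁(A,Y) + (1-p)·q·π₁(B,X) + (1-p)·(1-q)·π₁(B,Y)
= 0.5·0.75·7 + 0.5·0.25·7 + 0.5·0.75·6 + 0.5·0.25·5
= 6.375

E[P2] = 5.75 (similar calculation)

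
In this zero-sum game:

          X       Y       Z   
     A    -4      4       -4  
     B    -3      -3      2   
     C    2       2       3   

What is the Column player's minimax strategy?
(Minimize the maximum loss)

Column should play X, value = 2

Work:
Column player minimizes Row's maximum payoff:
Column X: max payoff to Row = 2
Column Y: max payoff to Row = 4
Column Z: max payoff to Row = 3
Minimum is 2, achieved by column X.
Minimax strategy: X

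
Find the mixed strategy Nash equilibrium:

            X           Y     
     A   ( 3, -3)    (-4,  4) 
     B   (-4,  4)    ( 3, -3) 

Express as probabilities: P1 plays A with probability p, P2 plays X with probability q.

p = 0.5, q = 0.5

Work:
Find probabilities that make opponent indifferent:
P2 chooses q to make P1 indifferent between A and B
P1 chooses p to make P2 indifferent between X and Y
Mixed NE: P1 plays (A: 0.5, B: 0.5), P2 plays (X: 0.5, Y: 0.5)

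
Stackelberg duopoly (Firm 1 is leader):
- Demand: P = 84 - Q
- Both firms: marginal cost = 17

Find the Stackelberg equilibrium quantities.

q₁* (leader) = 33.5, q₂* (follower) = 16.75

Work:
Follower's reaction: q₂ = (a - c - q₁)/2
Leader substitutes: π₁ = q₁·(a - q₁ - (a-c-q₁)/2 - c)
FOC: q₁* = (84 - 17)/2 = 33.50
Then: q₂* = (84 - 17 - 33.5)/2 = 16.75
Leader has first-mover advantage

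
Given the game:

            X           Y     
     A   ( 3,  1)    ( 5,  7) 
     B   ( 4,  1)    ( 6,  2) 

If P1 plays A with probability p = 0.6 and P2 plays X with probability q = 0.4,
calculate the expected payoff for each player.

E[P1] = 4.6, E[P2] = 3.4

Work:
E[P1] = p·q·π₁(A,X) + p·(1-q)·π₁(A,Y) + (1-p)·q·π₁(B,X) + (1-p)·(1-q)·π₁(B,Y)
= 0.6·0.4·3 + 0.6·0.6·5 + 0.4·0.4·4 + 0.4·0.6·6
= 4.6

E[P2] = 3.4 (similar calculation)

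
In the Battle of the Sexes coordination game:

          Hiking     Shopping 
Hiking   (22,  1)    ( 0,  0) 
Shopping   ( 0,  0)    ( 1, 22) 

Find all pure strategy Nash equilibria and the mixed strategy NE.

Pure NE: (Hiking, Hiking) and (Shopping, Shopping); Mixed NE: p = 0.9565, q = 0.0435

Work:
Check pure NE:
(Hiking, Hiking): (22, 1) - no unilateral deviation beneficial
(Shopping, Shopping): (1, 22) - no unilateral deviation beneficial
Mixed NE: P1 plays Hiking with p = 0.9565, P2 plays Hiking with q = 0.0435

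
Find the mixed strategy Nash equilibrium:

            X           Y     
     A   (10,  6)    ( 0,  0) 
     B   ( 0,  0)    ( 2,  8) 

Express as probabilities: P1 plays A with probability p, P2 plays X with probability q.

p = 0.5714, q = 0.1667

Work:
Find probabilities that make opponent indifferent:
P2 chooses q to make P1 indifferent between A and B
P1 chooses p to make P2 indifferent between X and Y
Mixed NE: P1 plays (A: 0.5714, B: 0.4286), P2 plays (X: 0.1667, Y: 0.8333)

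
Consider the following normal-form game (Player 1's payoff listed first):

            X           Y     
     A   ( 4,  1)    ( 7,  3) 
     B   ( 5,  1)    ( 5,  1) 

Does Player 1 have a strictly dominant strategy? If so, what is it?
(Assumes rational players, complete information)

No strictly dominant strategy exists for Player 1

Work:
A strategy strictly dominates another if it gives a strictly higher payoff against every opponent action. Compare each pair of P1's strategies column-by-column:
  A vs B: [4 vs 5, 7 vs 5] → A does not strictly dominate B (column X: 4 ≤ 5)
  B vs A: [5 vs 4, 5 vs 7] → B does not strictly dominate A (column Y: 5 ≤ 7)
No single strategy strictly dominates all others → no strictly dominant strategy.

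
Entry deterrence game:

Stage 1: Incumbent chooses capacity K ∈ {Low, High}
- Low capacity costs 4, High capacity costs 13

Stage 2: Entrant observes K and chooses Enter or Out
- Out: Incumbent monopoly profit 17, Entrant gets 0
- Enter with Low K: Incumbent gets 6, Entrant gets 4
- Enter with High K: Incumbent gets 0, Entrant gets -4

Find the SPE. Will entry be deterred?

SPE: (High, Enter|Low, Out|High); Entry deterred. Incumbent net profit = 4

Work:
After Low K: Entrant enters (4 > 0)
After High K: Entrant stays out (-4 < 0)
Incumbent: Low → 6−4=2, High → 17−13=4
Incumbent chooses High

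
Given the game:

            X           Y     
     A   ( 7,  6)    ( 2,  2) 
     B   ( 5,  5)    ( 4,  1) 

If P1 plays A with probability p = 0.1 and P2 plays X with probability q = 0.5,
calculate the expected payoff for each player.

E[P1] = 4.5, E[P2] = 3.1

Work:
E[P1] = p·q·π₁(A,X) + p·(1-q)·π₁(A,Y) + (1-p)·q·π₁(B,X) + (1-p)·(1-q)·π₁(B,Y)
= 0.1·0.5·7 + 0.1·0.5·2 + 0.9·0.5·5 + 0.9·0.5·4
= 4.5

E[P2] = 3.1 (similar calculation)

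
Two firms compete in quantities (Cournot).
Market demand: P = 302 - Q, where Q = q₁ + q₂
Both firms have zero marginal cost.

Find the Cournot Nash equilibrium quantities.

q₁* = q₂* = 100.67; P* = 100.67

Work:
Profit: π_i = P·q_i = (a - q_i - q_j)·q_i
FOC: ∂π_i/∂q_i = a - 2q_i - q_j = 0
Reaction function: q_i = (302 - q_j)/2
Symmetry: q* = 302/3 = 100.67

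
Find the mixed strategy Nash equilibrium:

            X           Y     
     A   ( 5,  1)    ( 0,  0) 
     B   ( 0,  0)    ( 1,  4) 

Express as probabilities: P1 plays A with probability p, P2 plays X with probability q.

p = 0.8, q = 0.1667

Work:
Find probabilities that make opponent indifferent:
P2 chooses q to make P1 indifferent between A and B
P1 chooses p to make P2 indifferent between X and Y
Mixed NE: P1 plays (A: 0.8, B: 0.2), P2 plays (X: 0.1667, Y: 0.8333)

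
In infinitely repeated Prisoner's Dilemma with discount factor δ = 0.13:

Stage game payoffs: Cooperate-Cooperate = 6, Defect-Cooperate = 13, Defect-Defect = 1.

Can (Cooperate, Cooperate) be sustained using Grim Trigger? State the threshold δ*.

δ* = 0.5833; since δ = 0.13 < 0.5833, cooperation cannot be sustained

Work:
For Grim Trigger:
Cooperate forever: 6/(1-δ)
Defect then punished: 13 + 1·δ/(1-δ)
Need: 6/(1-δ) ≥ 13 + 1·δ/(1-δ)
Solving: δ ≥ (T-R)/(T-P) = (13-6)/(13-1) = 0.5833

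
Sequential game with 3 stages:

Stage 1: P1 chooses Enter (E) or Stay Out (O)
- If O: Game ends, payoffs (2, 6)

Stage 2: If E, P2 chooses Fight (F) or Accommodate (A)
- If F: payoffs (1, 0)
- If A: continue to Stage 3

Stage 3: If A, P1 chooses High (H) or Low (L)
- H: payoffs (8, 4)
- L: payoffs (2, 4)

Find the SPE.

SPE: (E, A, H); Outcome (8, 4)

Work:
Stage 3: P1 chooses H (8 vs 2)
Stage 2: P2: F->0, A->4 (anticipating H). Choose A
Stage 1: P1: O->2, E->8 (anticipating A, H). Choose E
SPE path: E -> A -> H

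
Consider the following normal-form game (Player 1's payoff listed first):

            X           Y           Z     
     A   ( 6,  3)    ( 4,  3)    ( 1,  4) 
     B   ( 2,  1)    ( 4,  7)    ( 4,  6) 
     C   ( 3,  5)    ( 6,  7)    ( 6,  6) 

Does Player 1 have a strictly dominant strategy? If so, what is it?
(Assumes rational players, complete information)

No strictly dominant strategy exists for Player 1

Work:
A strategy strictly dominates another if it gives a strictly higher payoff against every opponent action. Compare each pair of P1's strategies column-by-column:
  A vs B: [6 vs 2, 4 vs 4, 1 vs 4] → A does not strictly dominate B (column Y: 4 ≤ 4)
  A vs C: [6 vs 3, 4 vs 6, 1 vs 6] → A does not strictly dominate C (column Y: 4 ≤ 6)
  B vs A: [2 vs 6, 4 vs 4, 4 vs 1] → B does not strictly dominate A (column X: 2 ≤ 6)
  B vs C: [2 vs 3, 4 vs 6, 4 vs 6] → B does not strictly dominate C (column X: 2 ≤ 3)
  C vs A: [3 vs 6, 6 vs 4, 6 vs 1] → C does not strictly dominate A (column X: 3 ≤ 6)
  C vs B: [3 vs 2, 6 vs 4, 6 vs 4] → C strictly dominates B
No single strategy strictly dominates all others → no strictly dominant strategy.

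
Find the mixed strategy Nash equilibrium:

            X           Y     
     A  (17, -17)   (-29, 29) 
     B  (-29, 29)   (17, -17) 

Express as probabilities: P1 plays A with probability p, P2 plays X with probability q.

p = 0.5, q = 0.5

Work:
Find probabilities that make opponent indifferent:
P2 chooses q to make P1 indifferent between A and B
P1 chooses p to make P2 indifferent between X and Y
Mixed NE: P1 plays (A: 0.5, B: 0.5), P2 plays (X: 0.5, Y: 0.5)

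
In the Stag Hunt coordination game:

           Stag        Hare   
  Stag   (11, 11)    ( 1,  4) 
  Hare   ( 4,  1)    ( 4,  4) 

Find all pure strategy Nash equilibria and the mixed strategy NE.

Pure NE: (Stag, Stag) and (Hare, Hare); Mixed NE: p = 0.3, q = 0.3

Work:
Check pure NE:
(Stag, Stag): (11, 11) - no unilateral deviation beneficial
(Hare, Hare): (4, 4) - no unilateral deviation beneficial
Mixed NE: P1 plays Stag with p = 0.3, P2 plays Stag with q = 0.3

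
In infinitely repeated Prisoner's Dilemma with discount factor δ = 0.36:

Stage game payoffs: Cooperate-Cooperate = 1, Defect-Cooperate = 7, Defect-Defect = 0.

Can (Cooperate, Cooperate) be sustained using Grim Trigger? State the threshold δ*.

δ* = 0.8571; since δ = 0.36 < 0.8571, cooperation cannot be sustained

Work:
For Grim Trigger:
Cooperate forever: 1/(1-δ)
Defect then punished: 7 + 0·δ/(1-δ)
Need: 1/(1-δ) ≥ 7 + 0·δ/(1-δ)
Solving: δ ≥ (T-R)/(T-P) = (7-1)/(7-0) = 0.8571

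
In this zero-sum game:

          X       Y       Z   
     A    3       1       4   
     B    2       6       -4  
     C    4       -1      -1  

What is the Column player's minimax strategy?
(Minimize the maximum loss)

Column should play X or Z (all achieve the minimum), value = 4

Work:
Column player minimizes Row's maximum payoff:
Column X: max payoff to Row = 4
Column Y: max payoff to Row = 6
Column Z: max payoff to Row = 4
Minimum is 4, achieved by columns X, Z (tied).
Each of X or Z is a minimax strategy.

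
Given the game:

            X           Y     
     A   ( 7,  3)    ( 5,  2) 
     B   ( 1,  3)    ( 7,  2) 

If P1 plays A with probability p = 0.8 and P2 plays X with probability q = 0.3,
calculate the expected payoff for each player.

E[P1] = 5.52, E[P2] = 2.3

Work:
E[P1] = p·q·π₁(A,X) + p·(1-q)·π₁(A,Y) + (1-p)·q·π₁(B,X) + (1-p)·(1-q)·π₁(B,Y)
= 0.8·0.3·7 + 0.8·0.7·5 + 0.2·0.3·1 + 0.2·0.7·7
= 5.52

E[P2] = 2.3 (similar calculation)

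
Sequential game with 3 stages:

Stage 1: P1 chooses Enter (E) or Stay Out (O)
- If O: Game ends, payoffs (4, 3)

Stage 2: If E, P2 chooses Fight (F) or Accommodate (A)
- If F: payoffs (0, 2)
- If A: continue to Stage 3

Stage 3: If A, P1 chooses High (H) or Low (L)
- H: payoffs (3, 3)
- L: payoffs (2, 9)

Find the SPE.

SPE: (O, A, H); Outcome (4, 3)

Work:
Stage 3: P1 chooses H (3 vs 2)
Stage 2: P2: F->2, A->3 (anticipating H). Choose A
Stage 1: P1: O->4, E->3 (anticipating A, H). Choose O
SPE path: O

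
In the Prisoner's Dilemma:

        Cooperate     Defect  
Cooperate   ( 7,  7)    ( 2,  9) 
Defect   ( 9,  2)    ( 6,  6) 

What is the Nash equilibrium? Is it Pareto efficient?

(Defect, Defect) is NE; not Pareto efficient

Work:
Defect dominates Cooperate for both players:
If P2 cooperates: Defect (9) > Cooperate (7)
If P2 defects: Defect (6) > Cooperate (2)
NE: (Defect, Defect) with payoff (6, 6)
But (Cooperate, Cooperate) = (7, 7) Pareto dominates (6, 6)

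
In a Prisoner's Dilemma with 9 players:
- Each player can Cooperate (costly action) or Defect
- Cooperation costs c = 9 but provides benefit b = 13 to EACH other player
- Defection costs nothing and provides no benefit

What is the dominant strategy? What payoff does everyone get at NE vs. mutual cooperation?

Dominant: Defect; NE payoff = 0; Coop payoff = 95

Work:
Defect dominates (saves cost c = 9, benefit to others is external)
NE: All defect → everyone gets 0
If all cooperate: each receives (8)×13 - 9 = 95
Social dilemma: 95 > 0 but NE gives 0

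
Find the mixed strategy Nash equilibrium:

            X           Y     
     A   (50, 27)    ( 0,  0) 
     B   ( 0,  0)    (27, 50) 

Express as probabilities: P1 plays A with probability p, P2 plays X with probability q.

p = 0.6494, q = 0.3506

Work:
Find probabilities that make opponent indifferent:
P2 chooses q to make P1 indifferent between A and B
P1 chooses p to make P2 indifferent between X and Y
Mixed NE: P1 plays (A: 0.6494, B: 0.3506), P2 plays (X: 0.3506, Y: 0.6494)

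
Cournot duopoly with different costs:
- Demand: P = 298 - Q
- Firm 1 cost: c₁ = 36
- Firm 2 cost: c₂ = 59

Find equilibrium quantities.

q₁* = 95.0, q₂* = 72.0

Work:
Reaction: q₁ = (298 - 36 - q₂)/2
Reaction: q₂ = (298 - 59 - q₁)/2
Solve simultaneously:
q₁* = (298 - 2×36 + 59)/3 = 95.0
q₂* = (298 - 2×59 + 36)/3 = 72.0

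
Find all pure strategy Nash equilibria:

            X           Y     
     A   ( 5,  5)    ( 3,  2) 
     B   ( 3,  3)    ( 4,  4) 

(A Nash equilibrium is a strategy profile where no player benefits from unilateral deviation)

Nash equilibrium: (A, X), (B, Y)

Work:
Best responses:
  P1 vs X: payoffs [5, 3] → best response A (payoff 5)
  P1 vs Y: payoffs [3, 4] → best response B (payoff 4)
  P2 vs A: payoffs [5, 2] → best response X (payoff 5)
  P2 vs B: payoffs [3, 4] → best response Y (payoff 4)
Mutual best responses: (A,X), (B,Y) → Nash equilibria.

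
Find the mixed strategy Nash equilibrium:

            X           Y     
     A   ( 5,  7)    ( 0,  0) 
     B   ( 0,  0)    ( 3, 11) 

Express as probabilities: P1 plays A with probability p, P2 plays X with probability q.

p = 0.6111, q = 0.375

Work:
Find probabilities that make opponent indifferent:
P2 chooses q to make P1 indifferent between A and B
P1 chooses p to make P2 indifferent between X and Y
Mixed NE: P1 plays (A: 0.6111, B: 0.3889), P2 plays (X: 0.375, Y: 0.625)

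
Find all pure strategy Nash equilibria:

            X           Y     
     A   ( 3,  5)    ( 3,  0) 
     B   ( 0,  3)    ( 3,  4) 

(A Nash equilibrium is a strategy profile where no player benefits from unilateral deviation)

Nash equilibrium: (A, X), (B, Y)

Work:
Best responses:
  P1 vs X: payoffs [3, 0] → best response A (payoff 3)
  P1 vs Y: payoffs [3, 3] → best response A/B (payoff 3)
  P2 vs A: payoffs [5, 0] → best response X (payoff 5)
  P2 vs B: payoffs [3, 4] → best response Y (payoff 4)
Mutual best responses: (A,X), (B,Y) → Nash equilibria.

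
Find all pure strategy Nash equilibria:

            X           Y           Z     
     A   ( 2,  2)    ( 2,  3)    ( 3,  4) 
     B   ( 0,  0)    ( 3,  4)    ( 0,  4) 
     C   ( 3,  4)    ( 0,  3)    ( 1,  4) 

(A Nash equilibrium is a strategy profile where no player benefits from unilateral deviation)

Nash equilibrium: (A, Z), (B, Y), (C, X)

Work:
Best responses:
  P1 vs X: payoffs [2, 0, 3] → best response C (payoff 3)
  P1 vs Y: payoffs [2, 3, 0] → best response B (payoff 3)
  P1 vs Z: payoffs [3, 0, 1] → best response A (payoff 3)
  P2 vs A: payoffs [2, 3, 4] → best response Z (payoff 4)
  P2 vs B: payoffs [0, 4, 4] → best response Y/Z (payoff 4)
  P2 vs C: payoffs [4, 3, 4] → best response X/Z (payoff 4)
Mutual best responses: (A,Z), (B,Y), (C,X) → Nash equilibria.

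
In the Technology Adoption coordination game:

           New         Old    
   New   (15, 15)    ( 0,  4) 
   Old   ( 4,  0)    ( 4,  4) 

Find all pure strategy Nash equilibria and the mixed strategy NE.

Pure NE: (New, New) and (Old, Old); Mixed NE: p = 0.2667, q = 0.2667

Work:
Check pure NE:
(New, New): (15, 15) - no unilateral deviation beneficial
(Old, Old): (4, 4) - no unilateral deviation beneficial
Mixed NE: P1 plays New with p = 0.2667, P2 plays New with q = 0.2667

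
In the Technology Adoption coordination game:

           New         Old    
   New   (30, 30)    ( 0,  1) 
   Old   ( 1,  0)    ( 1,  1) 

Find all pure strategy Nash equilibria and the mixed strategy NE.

Pure NE: (New, New) and (Old, Old); Mixed NE: p = 0.0333, q = 0.0333

Work:
Check pure NE:
(New, New): (30, 30) - no unilateral deviation beneficial
(Old, Old): (1, 1) - no unilateral deviation beneficial
Mixed NE: P1 plays New with p = 0.0333, P2 plays New with q = 0.0333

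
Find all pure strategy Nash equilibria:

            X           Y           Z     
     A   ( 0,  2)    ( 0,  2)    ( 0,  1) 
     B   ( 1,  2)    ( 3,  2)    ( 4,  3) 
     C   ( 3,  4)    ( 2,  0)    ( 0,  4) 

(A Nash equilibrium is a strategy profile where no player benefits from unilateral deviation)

Nash equilibrium: (B, Z), (C, X)

Work:
Best responses:
  P1 vs X: payoffs [0, 1, 3] → best response C (payoff 3)
  P1 vs Y: payoffs [0, 3, 2] → best response B (payoff 3)
  P1 vs Z: payoffs [0, 4, 0] → best response B (payoff 4)
  P2 vs A: payoffs [2, 2, 1] → best response X/Y (payoff 2)
  P2 vs B: payoffs [2, 2, 3] → best response Z (payoff 3)
  P2 vs C: payoffs [4, 0, 4] → best response X/Z (payoff 4)
Mutual best responses: (B,Z), (C,X) → Nash equilibria.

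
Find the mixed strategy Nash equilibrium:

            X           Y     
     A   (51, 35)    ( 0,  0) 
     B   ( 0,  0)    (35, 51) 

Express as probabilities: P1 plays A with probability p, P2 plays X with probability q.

p = 0.593, q = 0.407

Work:
Find probabilities that make opponent indifferent:
P2 chooses q to make P1 indifferent between A and B
P1 chooses p to make P2 indifferent between X and Y
Mixed NE: P1 plays (A: 0.593, B: 0.407), P2 plays (X: 0.407, Y: 0.593)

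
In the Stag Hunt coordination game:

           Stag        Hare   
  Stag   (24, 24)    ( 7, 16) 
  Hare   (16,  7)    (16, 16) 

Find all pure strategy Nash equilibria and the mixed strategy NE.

Pure NE: (Stag, Stag) and (Hare, Hare); Mixed NE: p = 0.5294, q = 0.5294

Work:
Check pure NE:
(Stag, Stag): (24, 24) - no unilateral deviation beneficial
(Hare, Hare): (16, 16) - no unilateral deviation beneficial
Mixed NE: P1 plays Stag with p = 0.5294, P2 plays Stag with q = 0.5294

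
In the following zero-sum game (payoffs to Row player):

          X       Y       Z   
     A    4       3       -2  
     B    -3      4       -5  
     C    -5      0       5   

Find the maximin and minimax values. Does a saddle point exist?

Maximin = -2, Minimax = 4, Saddle: False

Work:
Row minimums: [-2, -5, -5] → maximin = -2
Column maximums: [4, 4, 5] → minimax = 4
No saddle point (maximin ≠ minimax). Mixed strategy needed.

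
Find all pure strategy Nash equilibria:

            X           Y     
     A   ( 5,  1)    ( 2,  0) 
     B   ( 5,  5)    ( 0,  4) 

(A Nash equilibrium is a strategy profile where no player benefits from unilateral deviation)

Nash equilibrium: (A, X), (B, X)

Work:
Best responses:
  P1 vs X: payoffs [5, 5] → best response A/B (payoff 5)
  P1 vs Y: payoffs [2, 0] → best response A (payoff 2)
  P2 vs A: payoffs [1, 0] → best response X (payoff 1)
  P2 vs B: payoffs [5, 4] → best response X (payoff 5)
Mutual best responses: (A,X), (B,X) → Nash equilibria.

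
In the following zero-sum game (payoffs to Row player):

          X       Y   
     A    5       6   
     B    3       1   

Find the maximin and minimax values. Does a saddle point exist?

Maximin = 5, Minimax = 5, Saddle: True

Work:
Row minimums: [5, 1] → maximin = 5
Column maximums: [5, 6] → minimax = 5
Saddle point exists! Game value = 5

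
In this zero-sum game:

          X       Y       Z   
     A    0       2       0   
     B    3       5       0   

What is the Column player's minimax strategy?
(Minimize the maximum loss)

Column should play Z, value = 0

Work:
Column player minimizes Row's maximum payoff:
Column X: max payoff to Row = 3
Column Y: max payoff to Row = 5
Column Z: max payoff to Row = 0
Minimum is 0, achieved by column Z.
Minimax strategy: Z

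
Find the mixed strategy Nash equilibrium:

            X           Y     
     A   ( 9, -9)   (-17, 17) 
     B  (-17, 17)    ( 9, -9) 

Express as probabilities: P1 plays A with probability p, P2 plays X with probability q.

p = 0.5, q = 0.5

Work:
Find probabilities that make opponent indifferent:
P2 chooses q to make P1 indifferent between A and B
P1 chooses p to make P2 indifferent between X and Y
Mixed NE: P1 plays (A: 0.5, B: 0.5), P2 plays (X: 0.5, Y: 0.5)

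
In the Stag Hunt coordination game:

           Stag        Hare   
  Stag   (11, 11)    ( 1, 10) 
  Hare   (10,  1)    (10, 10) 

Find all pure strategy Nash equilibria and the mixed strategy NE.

Pure NE: (Stag, Stag) and (Hare, Hare); Mixed NE: p = 0.9, q = 0.9

Work:
Check pure NE:
(Stag, Stag): (11, 11) - no unilateral deviation beneficial
(Hare, Hare): (10, 10) - no unilateral deviation beneficial
Mixed NE: P1 plays Stag with p = 0.9, P2 plays Stag with q = 0.9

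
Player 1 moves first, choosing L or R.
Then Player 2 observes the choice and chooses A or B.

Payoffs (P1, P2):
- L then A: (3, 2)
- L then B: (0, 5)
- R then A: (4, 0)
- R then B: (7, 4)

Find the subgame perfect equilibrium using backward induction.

P1 plays R, P2 plays B after L and B after R; Payoff (7, 4)

Work:
Backward induction:
After L: P2 chooses B → P1 gets 0
After R: P2 chooses B → P1 gets 7
P1 chooses R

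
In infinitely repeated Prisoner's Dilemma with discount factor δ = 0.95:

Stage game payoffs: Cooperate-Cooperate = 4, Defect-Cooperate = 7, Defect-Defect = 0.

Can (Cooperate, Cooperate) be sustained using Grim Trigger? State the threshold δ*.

δ* = 0.4286; since δ = 0.95 ≥ 0.4286, cooperation can be sustained

Work:
For Grim Trigger:
Cooperate forever: 4/(1-δ)
Defect then punished: 7 + 0·δ/(1-δ)
Need: 4/(1-δ) ≥ 7 + 0·δ/(1-δ)
Solving: δ ≥ (T-R)/(T-P) = (7-4)/(7-0) = 0.4286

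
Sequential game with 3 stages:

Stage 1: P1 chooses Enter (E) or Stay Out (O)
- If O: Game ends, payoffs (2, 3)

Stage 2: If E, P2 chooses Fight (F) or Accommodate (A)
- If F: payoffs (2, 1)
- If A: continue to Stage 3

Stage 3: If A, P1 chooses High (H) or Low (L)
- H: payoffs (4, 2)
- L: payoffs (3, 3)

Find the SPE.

SPE: (E, A, H); Outcome (4, 2)

Work:
Stage 3: P1 chooses H (4 vs 3)
Stage 2: P2: F->1, A->2 (anticipating H). Choose A
Stage 1: P1: O->2, E->4 (anticipating A, H). Choose E
SPE path: E -> A -> H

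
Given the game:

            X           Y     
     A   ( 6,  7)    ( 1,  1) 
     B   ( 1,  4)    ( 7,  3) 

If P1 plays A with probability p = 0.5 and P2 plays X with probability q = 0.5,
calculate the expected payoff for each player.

E[P1] = 3.75, E[P2] = 3.75

Work:
E[P1] = p·q·π₁(A,X) + p·(1-q)·π₁(A,Y) + (1-p)·q·π₁(B,X) + (1-p)·(1-q)·π₁(B,Y)
= 0.5·0.5·6 + 0.5·0.5·1 + 0.5·0.5·1 + 0.5·0.5·7
= 3.75

E[P2] = 3.75 (similar calculation)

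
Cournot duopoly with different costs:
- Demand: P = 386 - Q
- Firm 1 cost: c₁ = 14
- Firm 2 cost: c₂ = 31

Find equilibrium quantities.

q₁* = 129.67, q₂* = 112.67

Work:
Reaction: q₁ = (386 - 14 - q₂)/2
Reaction: q₂ = (386 - 31 - q₁)/2
Solve simultaneously:
q₁* = (386 - 2×14 + 31)/3 = 129.67
q₂* = (386 - 2×31 + 14)/3 = 112.67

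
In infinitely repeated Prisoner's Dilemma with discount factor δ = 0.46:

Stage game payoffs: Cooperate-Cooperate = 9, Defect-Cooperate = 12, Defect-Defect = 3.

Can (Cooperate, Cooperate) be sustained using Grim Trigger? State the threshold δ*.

δ* = 0.3333; since δ = 0.46 ≥ 0.3333, cooperation can be sustained

Work:
For Grim Trigger:
Cooperate forever: 9/(1-δ)
Defect then punished: 12 + 3·δ/(1-δ)
Need: 9/(1-δ) ≥ 12 + 3·δ/(1-δ)
Solving: δ ≥ (T-R)/(T-P) = (12-9)/(12-3) = 0.3333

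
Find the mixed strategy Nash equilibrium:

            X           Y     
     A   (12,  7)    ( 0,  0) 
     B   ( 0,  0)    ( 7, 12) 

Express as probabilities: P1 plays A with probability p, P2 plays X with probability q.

p = 0.6316, q = 0.3684

Work:
Find probabilities that make opponent indifferent:
P2 chooses q to make P1 indifferent between A and B
P1 chooses p to make P2 indifferent between X and Y
Mixed NE: P1 plays (A: 0.6316, B: 0.3684), P2 plays (X: 0.3684, Y: 0.6316)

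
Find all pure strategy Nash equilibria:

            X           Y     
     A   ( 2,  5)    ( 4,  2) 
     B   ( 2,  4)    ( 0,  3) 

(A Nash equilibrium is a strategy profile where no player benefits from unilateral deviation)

Nash equilibrium: (A, X), (B, X)

Work:
Best responses:
  P1 vs X: payoffs [2, 2] → best response A/B (payoff 2)
  P1 vs Y: payoffs [4, 0] → best response A (payoff 4)
  P2 vs A: payoffs [5, 2] → best response X (payoff 5)
  P2 vs B: payoffs [4, 3] → best response X (payoff 4)
Mutual best responses: (A,X), (B,X) → Nash equilibria.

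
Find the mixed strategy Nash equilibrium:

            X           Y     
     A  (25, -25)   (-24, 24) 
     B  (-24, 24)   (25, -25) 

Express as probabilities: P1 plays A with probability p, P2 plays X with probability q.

p = 0.5, q = 0.5

Work:
Find probabilities that make opponent indifferent:
P2 chooses q to make P1 indifferent between A and B
P1 chooses p to make P2 indifferent between X and Y
Mixed NE: P1 plays (A: 0.5, B: 0.5), P2 plays (X: 0.5, Y: 0.5)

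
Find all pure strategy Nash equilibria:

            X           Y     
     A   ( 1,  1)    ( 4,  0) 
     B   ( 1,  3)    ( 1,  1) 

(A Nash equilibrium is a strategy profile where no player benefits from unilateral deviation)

Nash equilibrium: (A, X), (B, X)

Work:
Best responses:
  P1 vs X: payoffs [1, 1] → best response A/B (payoff 1)
  P1 vs Y: payoffs [4, 1] → best response A (payoff 4)
  P2 vs A: payoffs [1, 0] → best response X (payoff 1)
  P2 vs B: payoffs [3, 1] → best response X (payoff 3)
Mutual best responses: (A,X), (B,X) → Nash equilibria.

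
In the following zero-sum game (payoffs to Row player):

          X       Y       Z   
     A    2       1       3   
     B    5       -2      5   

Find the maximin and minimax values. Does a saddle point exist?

Maximin = 1, Minimax = 1, Saddle: True

Work:
Row minimums: [1, -2] → maximin = 1
Column maximums: [5, 1, 5] → minimax = 1
Saddle point exists! Game value = 1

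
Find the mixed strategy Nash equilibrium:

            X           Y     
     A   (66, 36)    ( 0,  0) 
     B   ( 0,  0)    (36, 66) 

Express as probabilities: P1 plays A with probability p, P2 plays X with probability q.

p = 0.6471, q = 0.3529

Work:
Find probabilities that make opponent indifferent:
P2 chooses q to make P1 indifferent between A and B
P1 chooses p to make P2 indifferent between X and Y
Mixed NE: P1 plays (A: 0.6471, B: 0.3529), P2 plays (X: 0.3529, Y: 0.6471)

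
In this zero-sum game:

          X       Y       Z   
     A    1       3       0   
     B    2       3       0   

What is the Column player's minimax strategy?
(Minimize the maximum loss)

Column should play Z, value = 0

Work:
Column player minimizes Row's maximum payoff:
Column X: max payoff to Row = 2
Column Y: max payoff to Row = 3
Column Z: max payoff to Row = 0
Minimum is 0, achieved by column Z.
Minimax strategy: Z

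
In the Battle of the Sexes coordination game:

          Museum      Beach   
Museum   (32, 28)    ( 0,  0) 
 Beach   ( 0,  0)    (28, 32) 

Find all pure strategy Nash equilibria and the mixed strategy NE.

Pure NE: (Museum, Museum) and (Beach, Beach); Mixed NE: p = 0.5333, q = 0.4667

Work:
Check pure NE:
(Museum, Museum): (32, 28) - no unilateral deviation beneficial
(Beach, Beach): (28, 32) - no unilateral deviation beneficial
Mixed NE: P1 plays Museum with p = 0.5333, P2 plays Museum with q = 0.4667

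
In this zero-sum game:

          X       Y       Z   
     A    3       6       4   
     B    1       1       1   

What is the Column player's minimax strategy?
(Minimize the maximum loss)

Column should play X, value = 3

Work:
Column player minimizes Row's maximum payoff:
Column X: max payoff to Row = 3
Column Y: max payoff to Row = 6
Column Z: max payoff to Row = 4
Minimum is 3, achieved by column X.
Minimax strategy: X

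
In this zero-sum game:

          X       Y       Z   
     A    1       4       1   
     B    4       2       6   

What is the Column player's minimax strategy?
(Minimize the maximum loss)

Column should play X or Y (all achieve the minimum), value = 4

Work:
Column player minimizes Row's maximum payoff:
Column X: max payoff to Row = 4
Column Y: max payoff to Row = 4
Column Z: max payoff to Row = 6
Minimum is 4, achieved by columns X, Y (tied).
Each of X or Y is a minimax strategy.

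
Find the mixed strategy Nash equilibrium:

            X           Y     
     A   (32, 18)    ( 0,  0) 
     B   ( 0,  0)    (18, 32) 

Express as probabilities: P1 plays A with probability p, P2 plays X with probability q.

p = 0.64, q = 0.36

Work:
Find probabilities that make opponent indifferent:
P2 chooses q to make P1 indifferent between A and B
P1 chooses p to make P2 indifferent between X and Y
Mixed NE: P1 plays (A: 0.64, B: 0.36), P2 plays (X: 0.36, Y: 0.64)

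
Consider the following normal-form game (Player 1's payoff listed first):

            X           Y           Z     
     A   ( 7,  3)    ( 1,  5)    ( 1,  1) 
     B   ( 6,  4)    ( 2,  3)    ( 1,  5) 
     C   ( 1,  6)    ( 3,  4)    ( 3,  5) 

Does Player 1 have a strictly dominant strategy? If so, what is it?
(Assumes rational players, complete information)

No strictly dominant strategy exists for Player 1

Work:
A strategy strictly dominates another if it gives a strictly higher payoff against every opponent action. Compare each pair of P1's strategies column-by-column:
  A vs B: [7 vs 6, 1 vs 2, 1 vs 1] → A does not strictly dominate B (column Y: 1 ≤ 2)
  A vs C: [7 vs 1, 1 vs 3, 1 vs 3] → A does not strictly dominate C (column Y: 1 ≤ 3)
  B vs A: [6 vs 7, 2 vs 1, 1 vs 1] → B does not strictly dominate A (column X: 6 ≤ 7)
  B vs C: [6 vs 1, 2 vs 3, 1 vs 3] → B does not strictly dominate C (column Y: 2 ≤ 3)
  C vs A: [1 vs 7, 3 vs 1, 3 vs 1] → C does not strictly dominate A (column X: 1 ≤ 7)
  C vs B: [1 vs 6, 3 vs 2, 3 vs 1] → C does not strictly dominate B (column X: 1 ≤ 6)
No single strategy strictly dominates all others → no strictly dominant strategy.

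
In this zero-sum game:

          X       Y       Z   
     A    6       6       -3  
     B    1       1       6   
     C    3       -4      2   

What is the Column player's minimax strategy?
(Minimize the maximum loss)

Column should play X or Y or Z (all achieve the minimum), value = 6

Work:
Column player minimizes Row's maximum payoff:
Column X: max payoff to Row = 6
Column Y: max payoff to Row = 6
Column Z: max payoff to Row = 6
Minimum is 6, achieved by columns X, Y, Z (tied).
Each of X or Y or Z is a minimax strategy.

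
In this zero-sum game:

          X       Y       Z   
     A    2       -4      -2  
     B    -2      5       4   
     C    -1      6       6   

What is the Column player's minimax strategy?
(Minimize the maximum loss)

Column should play X, value = 2

Work:
Column player minimizes Row's maximum payoff:
Column X: max payoff to Row = 2
Column Y: max payoff to Row = 6
Column Z: max payoff to Row = 6
Minimum is 2, achieved by column X.
Minimax strategy: X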